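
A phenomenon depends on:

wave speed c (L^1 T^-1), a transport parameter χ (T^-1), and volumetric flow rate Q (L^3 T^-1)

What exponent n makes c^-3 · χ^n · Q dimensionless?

Balance the T exponent: (-1)·n from χ, plus −3·(-1) + (-1) = 2 from the rest, must sum to zero.
−n + 2 = 0, so n = 2.

2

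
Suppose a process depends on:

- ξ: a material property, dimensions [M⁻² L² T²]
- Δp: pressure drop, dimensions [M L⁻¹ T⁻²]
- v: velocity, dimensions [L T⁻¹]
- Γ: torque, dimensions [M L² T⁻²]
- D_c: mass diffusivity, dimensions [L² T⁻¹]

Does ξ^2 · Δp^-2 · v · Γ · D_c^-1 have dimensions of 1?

no

Sum the exponent of each base dimension across the product:
  M: 2·[ξ]_M − 2·[Δp]_M + [v]_M + [Γ]_M − [D_c]_M = 2·(-2) − 2·(1) + (0) + (1) − (0) = -5
  L: 2·[ξ]_L − 2·[Δp]_L + [v]_L + [Γ]_L − [D_c]_L = 2·(2) − 2·(-1) + (1) + (2) − (2) = 7
  T: 2·[ξ]_T − 2·[Δp]_T + [v]_T + [Γ]_T − [D_c]_T = 2·(2) − 2·(-2) + (-1) + (-2) − (-1) = 6
Net dimensions [M⁻⁵ L⁷ T⁶] ≠ [1] — not dimensionless.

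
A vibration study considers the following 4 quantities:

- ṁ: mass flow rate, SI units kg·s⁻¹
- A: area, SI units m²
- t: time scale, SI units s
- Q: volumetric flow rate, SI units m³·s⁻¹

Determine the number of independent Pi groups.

1

There are 4 variables and 3 base dimensions (M, L, T).
The dimension matrix has rank 3.
Independent dimensionless groups: 4 − 3 = 1.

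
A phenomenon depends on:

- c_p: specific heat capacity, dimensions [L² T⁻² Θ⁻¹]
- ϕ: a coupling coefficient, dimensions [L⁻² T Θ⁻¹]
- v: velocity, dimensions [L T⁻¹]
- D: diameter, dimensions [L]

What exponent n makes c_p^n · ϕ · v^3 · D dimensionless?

-1

Balance the L exponent: (2)·n from c_p, plus (-2) + 3·(1) + (1) = 2 from the rest, must sum to zero.
2n + 2 = 0, so n = -1.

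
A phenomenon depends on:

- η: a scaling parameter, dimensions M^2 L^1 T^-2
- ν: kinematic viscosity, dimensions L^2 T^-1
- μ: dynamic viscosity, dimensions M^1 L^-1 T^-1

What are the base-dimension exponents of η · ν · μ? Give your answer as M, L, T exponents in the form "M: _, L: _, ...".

Collect each base-dimension exponent across the product:
  M: (2) + (0) + (1) = 3
  L: (1) + (2) + (-1) = 2
  T: (-2) + (-1) + (-1) = -4
So the dimensions are [M³ L² T⁻⁴].

M: 3, L: 2, T: -4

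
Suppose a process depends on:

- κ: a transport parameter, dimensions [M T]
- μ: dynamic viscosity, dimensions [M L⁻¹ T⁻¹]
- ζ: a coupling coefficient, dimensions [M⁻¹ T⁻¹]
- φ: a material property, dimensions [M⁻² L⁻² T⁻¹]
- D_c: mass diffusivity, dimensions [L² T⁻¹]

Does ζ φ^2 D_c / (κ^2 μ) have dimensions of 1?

no

Sum the exponent of each base dimension across the product:
  M: −2·[κ]_M − [μ]_M + [ζ]_M + 2·[φ]_M + [D_c]_M = −2·(1) − (1) + (-1) + 2·(-2) + (0) = -8
  L: −2·[κ]_L − [μ]_L + [ζ]_L + 2·[φ]_L + [D_c]_L = −2·(0) − (-1) + (0) + 2·(-2) + (2) = -1
  T: −2·[κ]_T − [μ]_T + [ζ]_T + 2·[φ]_T + [D_c]_T = −2·(1) − (-1) + (-1) + 2·(-1) + (-1) = -5
Net dimensions [M⁻⁸ L⁻¹ T⁻⁵] ≠ [1] — not dimensionless.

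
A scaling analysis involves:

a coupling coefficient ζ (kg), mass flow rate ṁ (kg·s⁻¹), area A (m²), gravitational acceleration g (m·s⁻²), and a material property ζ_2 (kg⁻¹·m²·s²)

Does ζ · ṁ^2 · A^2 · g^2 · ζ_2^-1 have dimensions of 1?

no

Sum the exponent of each base dimension across the product:
  M: [ζ]_M + 2·[ṁ]_M + 2·[A]_M + 2·[g]_M − [ζ_2]_M = (1) + 2·(1) + 2·(0) + 2·(0) − (-1) = 4
  L: [ζ]_L + 2·[ṁ]_L + 2·[A]_L + 2·[g]_L − [ζ_2]_L = (0) + 2·(0) + 2·(2) + 2·(1) − (2) = 4
  T: [ζ]_T + 2·[ṁ]_T + 2·[A]_T + 2·[g]_T − [ζ_2]_T = (0) + 2·(-1) + 2·(0) + 2·(-2) − (2) = -8
Net dimensions [M⁴ L⁴ T⁻⁸] ≠ [1] — not dimensionless.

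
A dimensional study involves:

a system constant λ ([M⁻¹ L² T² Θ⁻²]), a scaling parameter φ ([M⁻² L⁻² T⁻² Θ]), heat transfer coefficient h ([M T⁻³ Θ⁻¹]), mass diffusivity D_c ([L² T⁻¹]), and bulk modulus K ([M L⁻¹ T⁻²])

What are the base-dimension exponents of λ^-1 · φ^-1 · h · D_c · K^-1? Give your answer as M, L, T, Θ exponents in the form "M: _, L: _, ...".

Collect each base-dimension exponent across the product:
  M: −(-1) − (-2) + (1) + (0) − (1) = 3
  L: −(2) − (-2) + (0) + (2) − (-1) = 3
  T: −(2) − (-2) + (-3) + (-1) − (-2) = -2
  Θ: −(-2) − (1) + (-1) + (0) − (0) = 0
So the dimensions are [M³ L³ T⁻²].

M: 3, L: 3, T: -2, Θ: 0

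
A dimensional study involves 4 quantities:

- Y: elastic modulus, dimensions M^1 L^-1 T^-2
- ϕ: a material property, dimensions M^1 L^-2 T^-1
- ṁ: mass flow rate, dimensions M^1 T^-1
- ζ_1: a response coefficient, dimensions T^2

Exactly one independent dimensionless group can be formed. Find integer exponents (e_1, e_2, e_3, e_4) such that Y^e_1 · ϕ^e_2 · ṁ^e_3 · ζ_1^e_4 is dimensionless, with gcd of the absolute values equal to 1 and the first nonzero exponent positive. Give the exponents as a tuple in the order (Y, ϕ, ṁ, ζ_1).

M: e_1·(1) + e_2·(1) + e_3·(1) + e_4·(0) = 0
L: e_1·(-1) + e_2·(-2) + e_3·(0) + e_4·(0) = 0
T: e_1·(-2) + e_2·(-1) + e_3·(-1) + e_4·(2) = 0
Solving this homogeneous linear system for the smallest-integer solution (first nonzero entry positive) gives (2, -1, -1, 1).

(2, -1, -1, 1)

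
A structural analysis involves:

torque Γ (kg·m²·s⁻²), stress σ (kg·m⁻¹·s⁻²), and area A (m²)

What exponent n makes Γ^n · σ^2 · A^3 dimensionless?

Balance the M exponent: (1)·n from Γ, plus 2·(1) + 3·(0) = 2 from the rest, must sum to zero.
n + 2 = 0, so n = -2.

-2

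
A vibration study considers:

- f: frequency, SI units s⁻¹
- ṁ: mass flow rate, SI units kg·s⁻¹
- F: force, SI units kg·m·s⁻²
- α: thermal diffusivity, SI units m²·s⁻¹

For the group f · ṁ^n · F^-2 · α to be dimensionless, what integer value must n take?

2

Balance the M exponent: (1)·n from ṁ, plus (0) − 2·(1) + (0) = -2 from the rest, must sum to zero.
n − 2 = 0, so n = 2.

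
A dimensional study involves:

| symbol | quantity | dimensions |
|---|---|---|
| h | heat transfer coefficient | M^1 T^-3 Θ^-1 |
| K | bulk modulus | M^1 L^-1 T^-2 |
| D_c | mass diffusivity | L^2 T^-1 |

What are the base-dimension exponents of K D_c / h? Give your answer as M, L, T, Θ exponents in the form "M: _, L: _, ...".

Collect each base-dimension exponent across the product:
  M: −(1) + (1) + (0) = 0
  L: −(0) + (-1) + (2) = 1
  T: −(-3) + (-2) + (-1) = 0
  Θ: −(-1) + (0) + (0) = 1
So the dimensions are [L Θ].

M: 0, L: 1, T: 0, Θ: 1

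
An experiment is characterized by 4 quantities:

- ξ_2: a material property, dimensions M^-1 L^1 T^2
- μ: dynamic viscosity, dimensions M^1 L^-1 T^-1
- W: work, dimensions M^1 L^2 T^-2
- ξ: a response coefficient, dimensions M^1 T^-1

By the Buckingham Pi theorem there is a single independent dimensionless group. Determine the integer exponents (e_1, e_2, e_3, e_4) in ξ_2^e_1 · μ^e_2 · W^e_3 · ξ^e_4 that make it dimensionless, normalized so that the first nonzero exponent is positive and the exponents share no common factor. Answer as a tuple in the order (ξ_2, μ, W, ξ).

M: e_1·(-1) + e_2·(1) + e_3·(1) + e_4·(1) = 0
L: e_1·(1) + e_2·(-1) + e_3·(2) + e_4·(0) = 0
T: e_1·(2) + e_2·(-1) + e_3·(-2) + e_4·(-1) = 0
Solving this homogeneous linear system for the smallest-integer solution (first nonzero entry positive) gives (1, 3, 1, -3).

(1, 3, 1, -3)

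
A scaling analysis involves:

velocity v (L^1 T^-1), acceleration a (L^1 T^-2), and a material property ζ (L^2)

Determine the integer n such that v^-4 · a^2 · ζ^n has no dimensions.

Balance the L exponent: (2)·n from ζ, plus −4·(1) + 2·(1) = -2 from the rest, must sum to zero.
2n − 2 = 0, so n = 1.

1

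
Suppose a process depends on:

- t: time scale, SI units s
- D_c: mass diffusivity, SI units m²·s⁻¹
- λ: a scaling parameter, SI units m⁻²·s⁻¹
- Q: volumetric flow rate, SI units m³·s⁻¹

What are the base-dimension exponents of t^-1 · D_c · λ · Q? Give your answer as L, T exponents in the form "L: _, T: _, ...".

L: 3, T: -4

Collect each base-dimension exponent across the product:
  L: −(0) + (2) + (-2) + (3) = 3
  T: −(1) + (-1) + (-1) + (-1) = -4
So the dimensions are [L³ T⁻⁴].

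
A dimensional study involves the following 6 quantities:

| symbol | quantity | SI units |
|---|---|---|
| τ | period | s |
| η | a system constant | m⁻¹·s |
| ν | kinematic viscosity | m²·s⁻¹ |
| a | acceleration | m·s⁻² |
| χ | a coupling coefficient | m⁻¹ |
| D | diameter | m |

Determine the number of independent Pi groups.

4

There are 6 variables and 2 base dimensions (L, T).
The dimension matrix has rank 2.
Independent dimensionless groups: 6 − 2 = 4.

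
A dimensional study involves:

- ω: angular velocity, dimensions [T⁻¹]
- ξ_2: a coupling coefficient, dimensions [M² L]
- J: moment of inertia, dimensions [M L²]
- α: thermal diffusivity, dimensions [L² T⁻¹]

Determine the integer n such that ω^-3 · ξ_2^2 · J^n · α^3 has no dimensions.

-4

Balance the M exponent: (1)·n from J, plus −3·(0) + 2·(2) + 3·(0) = 4 from the rest, must sum to zero.
n + 4 = 0, so n = -4.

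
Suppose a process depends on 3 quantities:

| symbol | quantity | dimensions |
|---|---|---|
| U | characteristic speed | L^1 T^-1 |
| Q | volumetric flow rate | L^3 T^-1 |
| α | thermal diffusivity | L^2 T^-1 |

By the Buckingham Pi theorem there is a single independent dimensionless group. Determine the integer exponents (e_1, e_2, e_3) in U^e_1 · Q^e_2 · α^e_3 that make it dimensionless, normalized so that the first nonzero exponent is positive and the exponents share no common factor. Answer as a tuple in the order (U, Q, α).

L: e_1·(1) + e_2·(3) + e_3·(2) = 0
T: e_1·(-1) + e_2·(-1) + e_3·(-1) = 0
Solving this homogeneous linear system for the smallest-integer solution (first nonzero entry positive) gives (1, 1, -2).

(1, 1, -2)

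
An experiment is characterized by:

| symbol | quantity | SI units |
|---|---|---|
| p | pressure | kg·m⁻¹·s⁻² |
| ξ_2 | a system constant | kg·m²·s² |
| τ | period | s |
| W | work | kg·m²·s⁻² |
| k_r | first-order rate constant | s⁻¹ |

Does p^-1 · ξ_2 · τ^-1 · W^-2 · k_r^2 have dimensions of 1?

no

Sum the exponent of each base dimension across the product:
  M: −[p]_M + [ξ_2]_M − [τ]_M − 2·[W]_M + 2·[k_r]_M = −(1) + (1) − (0) − 2·(1) + 2·(0) = -2
  L: −[p]_L + [ξ_2]_L − [τ]_L − 2·[W]_L + 2·[k_r]_L = −(-1) + (2) − (0) − 2·(2) + 2·(0) = -1
  T: −[p]_T + [ξ_2]_T − [τ]_T − 2·[W]_T + 2·[k_r]_T = −(-2) + (2) − (1) − 2·(-2) + 2·(-1) = 5
Net dimensions [M⁻² L⁻¹ T⁵] ≠ [1] — not dimensionless.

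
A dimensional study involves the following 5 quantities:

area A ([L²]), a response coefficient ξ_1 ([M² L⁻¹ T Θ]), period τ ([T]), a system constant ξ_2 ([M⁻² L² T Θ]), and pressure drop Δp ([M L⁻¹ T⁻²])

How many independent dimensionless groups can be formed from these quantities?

There are 5 variables and 4 base dimensions (M, L, T, Θ).
The dimension matrix has rank 4.
Independent dimensionless groups: 5 − 4 = 1.

1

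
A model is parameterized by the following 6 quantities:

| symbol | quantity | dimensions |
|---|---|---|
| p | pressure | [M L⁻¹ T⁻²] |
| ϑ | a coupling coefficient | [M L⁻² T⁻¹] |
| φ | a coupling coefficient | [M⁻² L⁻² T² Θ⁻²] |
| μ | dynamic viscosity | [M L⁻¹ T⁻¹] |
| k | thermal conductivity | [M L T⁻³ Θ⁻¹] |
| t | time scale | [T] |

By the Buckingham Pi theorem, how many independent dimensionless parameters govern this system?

2

There are 6 variables and 4 base dimensions (M, L, T, Θ).
The dimension matrix has rank 4.
Independent dimensionless groups: 6 − 4 = 2.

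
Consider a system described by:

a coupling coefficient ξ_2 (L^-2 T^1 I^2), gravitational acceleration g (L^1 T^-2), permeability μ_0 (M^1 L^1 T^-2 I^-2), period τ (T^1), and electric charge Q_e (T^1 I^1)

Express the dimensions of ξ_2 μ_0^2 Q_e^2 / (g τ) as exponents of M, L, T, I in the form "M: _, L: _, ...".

Collect each base-dimension exponent across the product:
  M: (0) − (0) + 2·(1) − (0) + 2·(0) = 2
  L: (-2) − (1) + 2·(1) − (0) + 2·(0) = -1
  T: (1) − (-2) + 2·(-2) − (1) + 2·(1) = 0
  I: (2) − (0) + 2·(-2) − (0) + 2·(1) = 0
So the dimensions are [M² L⁻¹].

M: 2, L: -1, T: 0, I: 0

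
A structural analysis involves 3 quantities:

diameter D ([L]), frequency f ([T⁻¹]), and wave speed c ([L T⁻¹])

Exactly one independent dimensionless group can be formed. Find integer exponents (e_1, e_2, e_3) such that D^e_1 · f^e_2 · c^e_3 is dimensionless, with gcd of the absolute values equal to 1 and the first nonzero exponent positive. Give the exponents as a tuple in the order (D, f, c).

L: e_1·(1) + e_2·(0) + e_3·(1) = 0
T: e_1·(0) + e_2·(-1) + e_3·(-1) = 0
Solving this homogeneous linear system for the smallest-integer solution (first nonzero entry positive) gives (1, 1, -1).

(1, 1, -1)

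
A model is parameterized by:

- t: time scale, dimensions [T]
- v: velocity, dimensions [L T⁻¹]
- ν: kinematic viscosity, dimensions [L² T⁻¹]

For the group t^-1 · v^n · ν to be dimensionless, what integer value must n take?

-2

Balance the L exponent: (1)·n from v, plus −(0) + (2) = 2 from the rest, must sum to zero.
n + 2 = 0, so n = -2.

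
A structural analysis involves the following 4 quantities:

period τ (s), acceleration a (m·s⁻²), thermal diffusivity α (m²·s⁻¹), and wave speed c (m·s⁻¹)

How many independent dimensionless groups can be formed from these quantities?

2

There are 4 variables and 2 base dimensions (L, T).
The dimension matrix has rank 2.
Independent dimensionless groups: 4 − 2 = 2.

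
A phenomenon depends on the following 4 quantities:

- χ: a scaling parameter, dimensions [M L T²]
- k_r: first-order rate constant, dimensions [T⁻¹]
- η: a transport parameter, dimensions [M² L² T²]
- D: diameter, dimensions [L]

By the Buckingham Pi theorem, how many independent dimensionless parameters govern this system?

1

There are 4 variables and 3 base dimensions (M, L, T).
The dimension matrix has rank 3.
Independent dimensionless groups: 4 − 3 = 1.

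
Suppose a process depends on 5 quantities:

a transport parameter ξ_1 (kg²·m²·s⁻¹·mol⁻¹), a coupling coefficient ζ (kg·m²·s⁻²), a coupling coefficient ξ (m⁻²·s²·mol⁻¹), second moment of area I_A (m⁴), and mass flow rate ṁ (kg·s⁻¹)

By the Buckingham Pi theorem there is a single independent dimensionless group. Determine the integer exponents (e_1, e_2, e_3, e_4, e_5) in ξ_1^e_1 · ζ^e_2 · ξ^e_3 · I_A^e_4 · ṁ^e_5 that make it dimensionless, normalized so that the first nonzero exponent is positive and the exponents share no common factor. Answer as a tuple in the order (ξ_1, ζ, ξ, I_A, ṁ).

(2, -2, -2, -1, -2)

M: e_1·(2) + e_2·(1) + e_3·(0) + e_4·(0) + e_5·(1) = 0
L: e_1·(2) + e_2·(2) + e_3·(-2) + e_4·(4) + e_5·(0) = 0
T: e_1·(-1) + e_2·(-2) + e_3·(2) + e_4·(0) + e_5·(-1) = 0
N: e_1·(-1) + e_2·(0) + e_3·(-1) + e_4·(0) + e_5·(0) = 0
Solving this homogeneous linear system for the smallest-integer solution (first nonzero entry positive) gives (2, -2, -2, -1, -2).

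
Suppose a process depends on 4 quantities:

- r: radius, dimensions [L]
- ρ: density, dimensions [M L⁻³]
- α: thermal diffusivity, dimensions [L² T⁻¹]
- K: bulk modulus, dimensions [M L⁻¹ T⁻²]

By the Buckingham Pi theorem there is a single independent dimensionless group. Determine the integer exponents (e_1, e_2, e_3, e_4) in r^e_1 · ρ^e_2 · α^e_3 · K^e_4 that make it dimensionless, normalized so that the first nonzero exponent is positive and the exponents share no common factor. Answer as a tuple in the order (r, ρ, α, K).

(2, -1, -2, 1)

M: e_1·(0) + e_2·(1) + e_3·(0) + e_4·(1) = 0
L: e_1·(1) + e_2·(-3) + e_3·(2) + e_4·(-1) = 0
T: e_1·(0) + e_2·(0) + e_3·(-1) + e_4·(-2) = 0
Solving this homogeneous linear system for the smallest-integer solution (first nonzero entry positive) gives (2, -1, -2, 1).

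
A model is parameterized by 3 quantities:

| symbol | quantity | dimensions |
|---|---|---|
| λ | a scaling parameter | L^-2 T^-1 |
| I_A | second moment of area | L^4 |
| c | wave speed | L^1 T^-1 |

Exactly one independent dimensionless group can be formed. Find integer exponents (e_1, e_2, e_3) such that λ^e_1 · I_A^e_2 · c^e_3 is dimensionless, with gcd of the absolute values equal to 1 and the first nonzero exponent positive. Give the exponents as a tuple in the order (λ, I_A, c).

(4, 3, -4)

L: e_1·(-2) + e_2·(4) + e_3·(1) = 0
T: e_1·(-1) + e_2·(0) + e_3·(-1) = 0
Solving this homogeneous linear system for the smallest-integer solution (first nonzero entry positive) gives (4, 3, -4).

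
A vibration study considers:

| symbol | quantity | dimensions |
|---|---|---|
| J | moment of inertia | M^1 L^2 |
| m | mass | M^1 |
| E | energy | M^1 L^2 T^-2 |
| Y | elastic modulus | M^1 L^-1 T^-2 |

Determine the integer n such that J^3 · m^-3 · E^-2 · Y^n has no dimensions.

Balance the M exponent: (1)·n from Y, plus 3·(1) − 3·(1) − 2·(1) = -2 from the rest, must sum to zero.
n − 2 = 0, so n = 2.

2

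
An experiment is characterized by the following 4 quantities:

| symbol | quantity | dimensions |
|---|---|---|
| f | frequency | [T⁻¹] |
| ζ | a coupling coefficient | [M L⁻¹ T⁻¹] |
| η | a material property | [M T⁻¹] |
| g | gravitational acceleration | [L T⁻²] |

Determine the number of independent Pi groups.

1

There are 4 variables and 3 base dimensions (M, L, T).
The dimension matrix has rank 3.
Independent dimensionless groups: 4 − 3 = 1.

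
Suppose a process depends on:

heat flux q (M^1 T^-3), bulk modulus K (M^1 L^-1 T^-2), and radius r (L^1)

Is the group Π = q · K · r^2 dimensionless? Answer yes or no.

no

Sum the exponent of each base dimension across the product:
  M: [q]_M + [K]_M + 2·[r]_M = (1) + (1) + 2·(0) = 2
  L: [q]_L + [K]_L + 2·[r]_L = (0) + (-1) + 2·(1) = 1
  T: [q]_T + [K]_T + 2·[r]_T = (-3) + (-2) + 2·(0) = -5
Net dimensions [M² L T⁻⁵] ≠ [1] — not dimensionless.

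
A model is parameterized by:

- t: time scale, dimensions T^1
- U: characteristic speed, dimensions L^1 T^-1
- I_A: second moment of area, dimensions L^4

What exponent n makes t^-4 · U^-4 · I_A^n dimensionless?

1

Balance the L exponent: (4)·n from I_A, plus −4·(0) − 4·(1) = -4 from the rest, must sum to zero.
4n − 4 = 0, so n = 1.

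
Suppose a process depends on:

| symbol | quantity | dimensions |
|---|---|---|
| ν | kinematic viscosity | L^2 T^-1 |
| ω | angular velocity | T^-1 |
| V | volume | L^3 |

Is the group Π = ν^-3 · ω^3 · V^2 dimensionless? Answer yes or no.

yes

Sum the exponent of each base dimension across the product:
  M: −3·[ν]_M + 3·[ω]_M + 2·[V]_M = −3·(0) + 3·(0) + 2·(0) = 0
  L: −3·[ν]_L + 3·[ω]_L + 2·[V]_L = −3·(2) + 3·(0) + 2·(3) = 0
  T: −3·[ν]_T + 3·[ω]_T + 2·[V]_T = −3·(-1) + 3·(-1) + 2·(0) = 0
All base exponents vanish — dimensionless.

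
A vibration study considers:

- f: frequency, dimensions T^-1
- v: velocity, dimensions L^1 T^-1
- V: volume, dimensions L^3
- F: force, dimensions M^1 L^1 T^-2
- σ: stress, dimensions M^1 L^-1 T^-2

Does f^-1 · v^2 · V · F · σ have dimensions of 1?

Sum the exponent of each base dimension across the product:
  M: −[f]_M + 2·[v]_M + [V]_M + [F]_M + [σ]_M = −(0) + 2·(0) + (0) + (1) + (1) = 2
  L: −[f]_L + 2·[v]_L + [V]_L + [F]_L + [σ]_L = −(0) + 2·(1) + (3) + (1) + (-1) = 5
  T: −[f]_T + 2·[v]_T + [V]_T + [F]_T + [σ]_T = −(-1) + 2·(-1) + (0) + (-2) + (-2) = -5
Net dimensions [M² L⁵ T⁻⁵] ≠ [1] — not dimensionless.

no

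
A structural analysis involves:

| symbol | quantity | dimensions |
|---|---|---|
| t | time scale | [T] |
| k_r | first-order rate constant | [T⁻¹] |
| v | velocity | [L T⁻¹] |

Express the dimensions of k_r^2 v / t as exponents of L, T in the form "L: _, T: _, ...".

Collect each base-dimension exponent across the product:
  L: −(0) + 2·(0) + (1) = 1
  T: −(1) + 2·(-1) + (-1) = -4
So the dimensions are [L T⁻⁴].

L: 1, T: -4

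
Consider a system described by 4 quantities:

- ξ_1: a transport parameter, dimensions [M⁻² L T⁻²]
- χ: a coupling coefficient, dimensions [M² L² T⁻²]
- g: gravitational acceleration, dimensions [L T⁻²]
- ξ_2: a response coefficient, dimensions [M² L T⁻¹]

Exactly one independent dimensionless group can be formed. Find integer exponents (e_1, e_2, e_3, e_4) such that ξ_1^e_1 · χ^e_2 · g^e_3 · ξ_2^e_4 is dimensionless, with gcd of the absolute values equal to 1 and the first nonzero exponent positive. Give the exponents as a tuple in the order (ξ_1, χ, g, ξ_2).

(1, -1, -1, 2)

M: e_1·(-2) + e_2·(2) + e_3·(0) + e_4·(2) = 0
L: e_1·(1) + e_2·(2) + e_3·(1) + e_4·(1) = 0
T: e_1·(-2) + e_2·(-2) + e_3·(-2) + e_4·(-1) = 0
Solving this homogeneous linear system for the smallest-integer solution (first nonzero entry positive) gives (1, -1, -1, 2).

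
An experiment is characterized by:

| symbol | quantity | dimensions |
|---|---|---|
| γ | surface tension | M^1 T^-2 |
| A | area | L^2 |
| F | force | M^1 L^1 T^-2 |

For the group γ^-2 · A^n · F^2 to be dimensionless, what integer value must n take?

Balance the L exponent: (2)·n from A, plus −2·(0) + 2·(1) = 2 from the rest, must sum to zero.
2n + 2 = 0, so n = -1.

-1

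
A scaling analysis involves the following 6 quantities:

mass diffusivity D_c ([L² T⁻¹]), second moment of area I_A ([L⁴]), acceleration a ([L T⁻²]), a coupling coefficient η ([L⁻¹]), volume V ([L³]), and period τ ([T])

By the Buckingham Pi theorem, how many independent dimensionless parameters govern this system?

There are 6 variables and 2 base dimensions (L, T).
The dimension matrix has rank 2.
Independent dimensionless groups: 6 − 2 = 4.

4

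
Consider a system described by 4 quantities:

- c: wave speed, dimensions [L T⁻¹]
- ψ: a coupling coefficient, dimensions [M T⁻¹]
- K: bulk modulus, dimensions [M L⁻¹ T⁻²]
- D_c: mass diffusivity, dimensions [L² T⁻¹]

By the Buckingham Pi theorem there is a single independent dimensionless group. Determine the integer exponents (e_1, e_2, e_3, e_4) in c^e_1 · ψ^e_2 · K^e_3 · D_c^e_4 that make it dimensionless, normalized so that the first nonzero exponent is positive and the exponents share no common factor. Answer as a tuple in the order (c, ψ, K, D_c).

M: e_1·(0) + e_2·(1) + e_3·(1) + e_4·(0) = 0
L: e_1·(1) + e_2·(0) + e_3·(-1) + e_4·(2) = 0
T: e_1·(-1) + e_2·(-1) + e_3·(-2) + e_4·(-1) = 0
Solving this homogeneous linear system for the smallest-integer solution (first nonzero entry positive) gives (3, 1, -1, -2).

(3, 1, -1, -2)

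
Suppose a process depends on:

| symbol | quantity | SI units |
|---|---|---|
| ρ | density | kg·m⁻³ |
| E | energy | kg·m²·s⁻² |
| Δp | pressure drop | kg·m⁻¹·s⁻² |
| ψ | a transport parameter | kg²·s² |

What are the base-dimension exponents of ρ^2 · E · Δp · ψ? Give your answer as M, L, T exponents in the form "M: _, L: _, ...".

M: 6, L: -5, T: -2

Collect each base-dimension exponent across the product:
  M: 2·(1) + (1) + (1) + (2) = 6
  L: 2·(-3) + (2) + (-1) + (0) = -5
  T: 2·(0) + (-2) + (-2) + (2) = -2
So the dimensions are [M⁶ L⁻⁵ T⁻²].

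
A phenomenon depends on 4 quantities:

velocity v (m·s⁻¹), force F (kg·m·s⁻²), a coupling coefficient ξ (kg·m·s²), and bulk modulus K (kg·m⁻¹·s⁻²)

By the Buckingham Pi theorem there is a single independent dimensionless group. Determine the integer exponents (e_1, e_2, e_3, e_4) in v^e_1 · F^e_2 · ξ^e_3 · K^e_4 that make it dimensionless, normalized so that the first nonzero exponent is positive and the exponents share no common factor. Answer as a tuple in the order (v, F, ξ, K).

M: e_1·(0) + e_2·(1) + e_3·(1) + e_4·(1) = 0
L: e_1·(1) + e_2·(1) + e_3·(1) + e_4·(-1) = 0
T: e_1·(-1) + e_2·(-2) + e_3·(2) + e_4·(-2) = 0
Solving this homogeneous linear system for the smallest-integer solution (first nonzero entry positive) gives (4, -3, 1, 2).

(4, -3, 1, 2)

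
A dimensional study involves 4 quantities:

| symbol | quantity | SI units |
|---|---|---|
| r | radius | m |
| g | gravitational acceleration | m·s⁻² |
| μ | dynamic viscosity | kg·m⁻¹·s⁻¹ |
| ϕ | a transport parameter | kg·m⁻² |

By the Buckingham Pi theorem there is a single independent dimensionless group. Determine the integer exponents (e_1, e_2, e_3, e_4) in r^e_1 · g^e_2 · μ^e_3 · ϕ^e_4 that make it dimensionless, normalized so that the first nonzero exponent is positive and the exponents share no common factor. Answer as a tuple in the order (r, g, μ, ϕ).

M: e_1·(0) + e_2·(0) + e_3·(1) + e_4·(1) = 0
L: e_1·(1) + e_2·(1) + e_3·(-1) + e_4·(-2) = 0
T: e_1·(0) + e_2·(-2) + e_3·(-1) + e_4·(0) = 0
Solving this homogeneous linear system for the smallest-integer solution (first nonzero entry positive) gives (1, 1, -2, 2).

(1, 1, -2, 2)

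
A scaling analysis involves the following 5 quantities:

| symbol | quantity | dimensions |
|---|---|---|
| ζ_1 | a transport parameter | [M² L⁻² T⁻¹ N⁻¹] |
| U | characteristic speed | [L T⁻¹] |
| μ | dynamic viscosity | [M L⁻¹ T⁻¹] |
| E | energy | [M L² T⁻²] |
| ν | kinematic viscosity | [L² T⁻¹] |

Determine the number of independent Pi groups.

1

There are 5 variables and 4 base dimensions (M, L, T, N).
The dimension matrix has rank 4.
Independent dimensionless groups: 5 − 4 = 1.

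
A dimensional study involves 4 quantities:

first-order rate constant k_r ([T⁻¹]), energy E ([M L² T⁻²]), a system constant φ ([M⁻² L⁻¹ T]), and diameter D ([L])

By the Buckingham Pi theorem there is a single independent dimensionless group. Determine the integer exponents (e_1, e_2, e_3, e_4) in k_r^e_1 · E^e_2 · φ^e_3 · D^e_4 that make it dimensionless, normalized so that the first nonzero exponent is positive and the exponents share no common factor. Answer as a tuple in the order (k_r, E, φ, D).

M: e_1·(0) + e_2·(1) + e_3·(-2) + e_4·(0) = 0
L: e_1·(0) + e_2·(2) + e_3·(-1) + e_4·(1) = 0
T: e_1·(-1) + e_2·(-2) + e_3·(1) + e_4·(0) = 0
Solving this homogeneous linear system for the smallest-integer solution (first nonzero entry positive) gives (3, -2, -1, 3).

(3, -2, -1, 3)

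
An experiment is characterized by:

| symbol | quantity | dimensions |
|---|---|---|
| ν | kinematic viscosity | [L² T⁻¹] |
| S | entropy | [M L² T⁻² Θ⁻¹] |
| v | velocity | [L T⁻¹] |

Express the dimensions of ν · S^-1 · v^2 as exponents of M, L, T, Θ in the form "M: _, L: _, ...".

M: -1, L: 2, T: -1, Θ: 1

Collect each base-dimension exponent across the product:
  M: (0) − (1) + 2·(0) = -1
  L: (2) − (2) + 2·(1) = 2
  T: (-1) − (-2) + 2·(-1) = -1
  Θ: (0) − (-1) + 2·(0) = 1
So the dimensions are [M⁻¹ L² T⁻¹ Θ].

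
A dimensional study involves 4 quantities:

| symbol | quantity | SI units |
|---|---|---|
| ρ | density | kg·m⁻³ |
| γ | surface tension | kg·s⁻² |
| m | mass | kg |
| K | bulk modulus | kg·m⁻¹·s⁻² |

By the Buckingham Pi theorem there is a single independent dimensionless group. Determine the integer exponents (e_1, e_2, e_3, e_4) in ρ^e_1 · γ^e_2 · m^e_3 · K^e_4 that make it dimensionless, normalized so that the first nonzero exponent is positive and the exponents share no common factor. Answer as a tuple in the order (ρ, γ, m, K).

M: e_1·(1) + e_2·(1) + e_3·(1) + e_4·(1) = 0
L: e_1·(-3) + e_2·(0) + e_3·(0) + e_4·(-1) = 0
T: e_1·(0) + e_2·(-2) + e_3·(0) + e_4·(-2) = 0
Solving this homogeneous linear system for the smallest-integer solution (first nonzero entry positive) gives (1, 3, -1, -3).

(1, 3, -1, -3)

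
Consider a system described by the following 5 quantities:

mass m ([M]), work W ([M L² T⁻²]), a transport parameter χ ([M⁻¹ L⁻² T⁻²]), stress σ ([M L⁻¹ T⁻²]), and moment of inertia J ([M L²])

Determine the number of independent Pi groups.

2

There are 5 variables and 3 base dimensions (M, L, T).
The dimension matrix has rank 3.
Independent dimensionless groups: 5 − 3 = 2.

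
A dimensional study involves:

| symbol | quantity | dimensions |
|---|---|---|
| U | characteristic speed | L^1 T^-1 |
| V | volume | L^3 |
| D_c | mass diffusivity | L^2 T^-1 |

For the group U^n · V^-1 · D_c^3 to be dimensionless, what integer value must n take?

-3

Balance the L exponent: (1)·n from U, plus −(3) + 3·(2) = 3 from the rest, must sum to zero.
n + 3 = 0, so n = -3.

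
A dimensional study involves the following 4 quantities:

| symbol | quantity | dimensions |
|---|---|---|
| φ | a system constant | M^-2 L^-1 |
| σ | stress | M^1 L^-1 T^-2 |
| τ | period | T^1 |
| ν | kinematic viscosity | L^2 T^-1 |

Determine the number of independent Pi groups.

1

There are 4 variables and 3 base dimensions (M, L, T).
The dimension matrix has rank 3.
Independent dimensionless groups: 4 − 3 = 1.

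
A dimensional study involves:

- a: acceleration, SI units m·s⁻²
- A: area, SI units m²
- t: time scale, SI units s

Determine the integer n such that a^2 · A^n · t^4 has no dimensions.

-1

Balance the L exponent: (2)·n from A, plus 2·(1) + 4·(0) = 2 from the rest, must sum to zero.
2n + 2 = 0, so n = -1.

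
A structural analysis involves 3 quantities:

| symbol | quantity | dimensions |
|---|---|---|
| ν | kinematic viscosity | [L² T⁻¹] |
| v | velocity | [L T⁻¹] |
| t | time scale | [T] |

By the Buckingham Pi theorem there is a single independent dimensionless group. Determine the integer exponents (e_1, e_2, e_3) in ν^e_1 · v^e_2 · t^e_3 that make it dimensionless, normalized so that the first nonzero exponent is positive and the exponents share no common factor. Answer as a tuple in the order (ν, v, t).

L: e_1·(2) + e_2·(1) + e_3·(0) = 0
T: e_1·(-1) + e_2·(-1) + e_3·(1) = 0
Solving this homogeneous linear system for the smallest-integer solution (first nonzero entry positive) gives (1, -2, -1).

(1, -2, -1)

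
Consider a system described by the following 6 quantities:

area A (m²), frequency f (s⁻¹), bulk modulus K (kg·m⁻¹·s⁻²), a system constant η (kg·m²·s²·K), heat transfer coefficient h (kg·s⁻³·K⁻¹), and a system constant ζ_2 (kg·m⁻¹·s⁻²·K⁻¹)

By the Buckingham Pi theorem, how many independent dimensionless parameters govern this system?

There are 6 variables and 4 base dimensions (M, L, T, Θ).
The dimension matrix has rank 4.
Independent dimensionless groups: 6 − 4 = 2.

2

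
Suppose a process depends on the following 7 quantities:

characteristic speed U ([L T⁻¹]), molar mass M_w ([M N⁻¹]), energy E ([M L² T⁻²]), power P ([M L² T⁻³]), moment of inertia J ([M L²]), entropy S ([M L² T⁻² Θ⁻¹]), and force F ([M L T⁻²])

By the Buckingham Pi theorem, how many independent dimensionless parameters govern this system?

There are 7 variables and 5 base dimensions (M, L, T, Θ, N).
The dimension matrix has rank 5.
Independent dimensionless groups: 7 − 5 = 2.

2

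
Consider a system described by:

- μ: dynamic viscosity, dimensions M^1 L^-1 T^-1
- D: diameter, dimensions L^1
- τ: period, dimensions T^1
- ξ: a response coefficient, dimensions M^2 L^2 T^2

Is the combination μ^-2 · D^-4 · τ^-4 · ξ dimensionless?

Sum the exponent of each base dimension across the product:
  M: −2·[μ]_M − 4·[D]_M − 4·[τ]_M + [ξ]_M = −2·(1) − 4·(0) − 4·(0) + (2) = 0
  L: −2·[μ]_L − 4·[D]_L − 4·[τ]_L + [ξ]_L = −2·(-1) − 4·(1) − 4·(0) + (2) = 0
  T: −2·[μ]_T − 4·[D]_T − 4·[τ]_T + [ξ]_T = −2·(-1) − 4·(0) − 4·(1) + (2) = 0
All base exponents vanish — dimensionless.

yes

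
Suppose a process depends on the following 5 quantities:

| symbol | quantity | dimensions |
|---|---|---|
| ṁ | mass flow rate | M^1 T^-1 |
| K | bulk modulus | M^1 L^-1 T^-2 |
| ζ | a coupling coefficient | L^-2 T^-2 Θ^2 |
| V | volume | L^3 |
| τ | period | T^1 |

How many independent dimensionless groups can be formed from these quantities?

There are 5 variables and 4 base dimensions (M, L, T, Θ).
The dimension matrix has rank 4.
Independent dimensionless groups: 5 − 4 = 1.

1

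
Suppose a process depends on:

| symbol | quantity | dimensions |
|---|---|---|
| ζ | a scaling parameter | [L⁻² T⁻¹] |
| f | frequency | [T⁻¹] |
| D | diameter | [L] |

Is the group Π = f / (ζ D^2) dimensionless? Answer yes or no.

yes

Sum the exponent of each base dimension across the product:
  M: −[ζ]_M + [f]_M − 2·[D]_M = −(0) + (0) − 2·(0) = 0
  L: −[ζ]_L + [f]_L − 2·[D]_L = −(-2) + (0) − 2·(1) = 0
  T: −[ζ]_T + [f]_T − 2·[D]_T = −(-1) + (-1) − 2·(0) = 0
All base exponents vanish — dimensionless.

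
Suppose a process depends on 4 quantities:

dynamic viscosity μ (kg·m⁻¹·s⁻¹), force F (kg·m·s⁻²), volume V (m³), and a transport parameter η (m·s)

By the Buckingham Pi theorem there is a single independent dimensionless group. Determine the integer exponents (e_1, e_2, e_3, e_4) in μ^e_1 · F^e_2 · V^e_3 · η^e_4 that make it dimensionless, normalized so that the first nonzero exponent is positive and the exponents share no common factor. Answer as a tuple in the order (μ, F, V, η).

M: e_1·(1) + e_2·(1) + e_3·(0) + e_4·(0) = 0
L: e_1·(-1) + e_2·(1) + e_3·(3) + e_4·(1) = 0
T: e_1·(-1) + e_2·(-2) + e_3·(0) + e_4·(1) = 0
Solving this homogeneous linear system for the smallest-integer solution (first nonzero entry positive) gives (1, -1, 1, -1).

(1, -1, 1, -1)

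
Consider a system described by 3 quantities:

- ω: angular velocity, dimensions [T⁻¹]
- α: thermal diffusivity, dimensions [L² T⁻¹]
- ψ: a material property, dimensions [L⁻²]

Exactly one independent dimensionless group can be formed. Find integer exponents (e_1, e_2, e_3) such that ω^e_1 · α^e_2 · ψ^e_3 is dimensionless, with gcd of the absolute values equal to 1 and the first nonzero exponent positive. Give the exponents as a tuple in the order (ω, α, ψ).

(1, -1, -1)

L: e_1·(0) + e_2·(2) + e_3·(-2) = 0
T: e_1·(-1) + e_2·(-1) + e_3·(0) = 0
Solving this homogeneous linear system for the smallest-integer solution (first nonzero entry positive) gives (1, -1, -1).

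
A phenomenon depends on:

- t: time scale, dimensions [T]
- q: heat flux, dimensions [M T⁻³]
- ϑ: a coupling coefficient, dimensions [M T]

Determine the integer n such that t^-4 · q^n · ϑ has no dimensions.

Balance the M exponent: (1)·n from q, plus −4·(0) + (1) = 1 from the rest, must sum to zero.
n + 1 = 0, so n = -1.

-1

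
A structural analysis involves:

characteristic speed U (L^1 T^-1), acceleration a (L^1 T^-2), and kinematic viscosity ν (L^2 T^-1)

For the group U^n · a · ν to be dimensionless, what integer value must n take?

Balance the L exponent: (1)·n from U, plus (1) + (2) = 3 from the rest, must sum to zero.
n + 3 = 0, so n = -3.

-3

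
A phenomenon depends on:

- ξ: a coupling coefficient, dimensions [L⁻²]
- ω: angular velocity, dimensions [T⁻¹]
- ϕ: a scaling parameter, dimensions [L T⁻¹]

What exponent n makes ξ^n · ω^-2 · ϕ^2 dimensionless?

Balance the L exponent: (-2)·n from ξ, plus −2·(0) + 2·(1) = 2 from the rest, must sum to zero.
-2n + 2 = 0, so n = 1.

1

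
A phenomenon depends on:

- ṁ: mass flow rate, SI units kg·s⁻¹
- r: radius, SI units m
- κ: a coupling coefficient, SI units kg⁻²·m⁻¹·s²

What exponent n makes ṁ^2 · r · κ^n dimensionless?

1

Balance the M exponent: (-2)·n from κ, plus 2·(1) + (0) = 2 from the rest, must sum to zero.
-2n + 2 = 0, so n = 1.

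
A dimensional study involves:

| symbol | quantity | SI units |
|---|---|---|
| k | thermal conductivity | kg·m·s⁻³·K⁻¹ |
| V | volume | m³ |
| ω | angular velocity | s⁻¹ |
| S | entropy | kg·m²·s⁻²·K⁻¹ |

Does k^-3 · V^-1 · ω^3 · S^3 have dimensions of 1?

Sum the exponent of each base dimension across the product:
  M: −3·[k]_M − [V]_M + 3·[ω]_M + 3·[S]_M = −3·(1) − (0) + 3·(0) + 3·(1) = 0
  L: −3·[k]_L − [V]_L + 3·[ω]_L + 3·[S]_L = −3·(1) − (3) + 3·(0) + 3·(2) = 0
  T: −3·[k]_T − [V]_T + 3·[ω]_T + 3·[S]_T = −3·(-3) − (0) + 3·(-1) + 3·(-2) = 0
  Θ: −3·[k]_Θ − [V]_Θ + 3·[ω]_Θ + 3·[S]_Θ = −3·(-1) − (0) + 3·(0) + 3·(-1) = 0
All base exponents vanish — dimensionless.

yes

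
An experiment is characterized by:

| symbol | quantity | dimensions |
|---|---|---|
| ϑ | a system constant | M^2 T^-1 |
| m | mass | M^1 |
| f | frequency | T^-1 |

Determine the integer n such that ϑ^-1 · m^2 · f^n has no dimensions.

Balance the T exponent: (-1)·n from f, plus −(-1) + 2·(0) = 1 from the rest, must sum to zero.
−n + 1 = 0, so n = 1.

1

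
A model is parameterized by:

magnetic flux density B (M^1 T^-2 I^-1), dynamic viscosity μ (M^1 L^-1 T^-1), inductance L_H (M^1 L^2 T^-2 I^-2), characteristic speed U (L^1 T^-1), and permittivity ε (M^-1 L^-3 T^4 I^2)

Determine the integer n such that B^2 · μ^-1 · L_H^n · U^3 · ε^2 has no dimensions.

1

Balance the M exponent: (1)·n from L_H, plus 2·(1) − (1) + 3·(0) + 2·(-1) = -1 from the rest, must sum to zero.
n − 1 = 0, so n = 1.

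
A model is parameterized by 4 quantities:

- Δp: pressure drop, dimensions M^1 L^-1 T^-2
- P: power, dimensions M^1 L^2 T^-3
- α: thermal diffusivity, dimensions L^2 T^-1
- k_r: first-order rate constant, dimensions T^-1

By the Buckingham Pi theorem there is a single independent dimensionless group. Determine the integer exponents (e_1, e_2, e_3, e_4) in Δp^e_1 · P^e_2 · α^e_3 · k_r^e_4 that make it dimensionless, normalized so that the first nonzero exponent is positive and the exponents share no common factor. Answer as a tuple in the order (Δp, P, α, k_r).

M: e_1·(1) + e_2·(1) + e_3·(0) + e_4·(0) = 0
L: e_1·(-1) + e_2·(2) + e_3·(2) + e_4·(0) = 0
T: e_1·(-2) + e_2·(-3) + e_3·(-1) + e_4·(-1) = 0
Solving this homogeneous linear system for the smallest-integer solution (first nonzero entry positive) gives (2, -2, 3, -1).

(2, -2, 3, -1)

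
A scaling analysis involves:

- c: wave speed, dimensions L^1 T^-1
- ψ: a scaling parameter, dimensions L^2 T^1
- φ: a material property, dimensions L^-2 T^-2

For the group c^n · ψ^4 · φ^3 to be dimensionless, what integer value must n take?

Balance the L exponent: (1)·n from c, plus 4·(2) + 3·(-2) = 2 from the rest, must sum to zero.
n + 2 = 0, so n = -2.

-2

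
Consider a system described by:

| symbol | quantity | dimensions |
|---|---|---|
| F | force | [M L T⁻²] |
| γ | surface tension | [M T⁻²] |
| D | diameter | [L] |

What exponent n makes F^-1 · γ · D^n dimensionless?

Balance the L exponent: (1)·n from D, plus −(1) + (0) = -1 from the rest, must sum to zero.
n − 1 = 0, so n = 1.

1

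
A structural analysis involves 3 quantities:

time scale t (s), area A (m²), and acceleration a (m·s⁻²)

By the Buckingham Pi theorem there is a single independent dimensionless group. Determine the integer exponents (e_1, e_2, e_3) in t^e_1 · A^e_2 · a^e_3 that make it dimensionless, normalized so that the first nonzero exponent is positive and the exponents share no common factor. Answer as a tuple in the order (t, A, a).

L: e_1·(0) + e_2·(2) + e_3·(1) = 0
T: e_1·(1) + e_2·(0) + e_3·(-2) = 0
Solving this homogeneous linear system for the smallest-integer solution (first nonzero entry positive) gives (4, -1, 2).

(4, -1, 2)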